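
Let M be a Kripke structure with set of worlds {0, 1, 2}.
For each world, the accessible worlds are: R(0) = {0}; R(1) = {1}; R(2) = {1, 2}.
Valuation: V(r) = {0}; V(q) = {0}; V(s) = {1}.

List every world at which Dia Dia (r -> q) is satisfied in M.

0, 1, 2

Let φ = Dia Dia (r -> q). Evaluate φ at each world:
  0 (successors {0}): φ is true.
  1 (successors {1}): φ is true.
  2 (successors {1, 2}): φ is true.
For instance, at 1:
  At 1: Dia Dia (r -> q) requires Dia (r -> q) at some successor in {1}.
    Dia (r -> q) holds at 1, so Dia Dia (r -> q) is true at 1.
      At 1: Dia (r -> q) requires r -> q at some successor in {1}.
        r -> q holds at 1, so Dia (r -> q) is true at 1.
Satisfying worlds: {0, 1, 2}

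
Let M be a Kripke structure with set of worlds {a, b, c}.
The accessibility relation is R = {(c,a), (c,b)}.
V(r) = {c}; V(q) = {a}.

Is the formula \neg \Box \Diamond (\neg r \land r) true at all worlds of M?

No

Recall that \Box ψ holds at a world iff ψ holds at every accessible world, and \Diamond ψ holds iff ψ holds at some accessible world.
Let φ = \neg \Box \Diamond (\neg r \land r). Evaluate φ at each world:
  a (successors ∅): φ is false.
  b (successors ∅): φ is false.
  c (successors {a, b}): φ is true.
Detail at a (counterexample):
  At a: \Box \Diamond (\neg r \land r) is true, so \neg \Box \Diamond (\neg r \land r) is false.
    At a: no accessible worlds, so \Box \Diamond (\neg r \land r) holds vacuously.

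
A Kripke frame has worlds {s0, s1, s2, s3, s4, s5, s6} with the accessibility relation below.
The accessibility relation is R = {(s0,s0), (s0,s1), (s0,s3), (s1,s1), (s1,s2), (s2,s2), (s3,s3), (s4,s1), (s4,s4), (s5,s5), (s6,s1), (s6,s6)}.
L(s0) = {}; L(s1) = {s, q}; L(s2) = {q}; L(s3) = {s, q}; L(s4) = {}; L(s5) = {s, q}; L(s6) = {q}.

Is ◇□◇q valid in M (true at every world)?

Recall that □ψ holds at a world iff ψ holds at every accessible world, and ◇ψ holds iff ψ holds at some accessible world.
Let φ = ◇□◇q. Evaluate φ at each world:
  s0 (successors {s0, s1, s3}): φ is true.
  s1 (successors {s1, s2}): φ is true.
  s2 (successors {s2}): φ is true.
  s3 (successors {s3}): φ is true.
  s4 (successors {s1, s4}): φ is true.
  s5 (successors {s5}): φ is true.
  s6 (successors {s1, s6}): φ is true.
For instance, at s4:
  At s4: ◇□◇q requires □◇q at some successor in {s1, s4}.
    □◇q holds at s1, so ◇□◇q is true at s4.
      At s1: □◇q requires ◇q at every successor {s1, s2}.
        At s1: ◇q is true.
        At s2: ◇q is true.
      So □◇q is true at s1.

Yes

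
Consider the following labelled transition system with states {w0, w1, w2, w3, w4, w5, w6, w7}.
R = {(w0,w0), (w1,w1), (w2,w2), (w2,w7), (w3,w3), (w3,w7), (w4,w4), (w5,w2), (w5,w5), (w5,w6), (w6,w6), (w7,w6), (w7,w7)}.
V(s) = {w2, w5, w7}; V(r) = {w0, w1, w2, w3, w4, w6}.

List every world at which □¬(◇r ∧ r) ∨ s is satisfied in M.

w2, w5, w7

Let φ = □¬(◇r ∧ r) ∨ s. Evaluate φ at each world:
  w0 (successors {w0}): φ is false.
  w1 (successors {w1}): φ is false.
  w2 (successors {w2, w7}): φ is true.
  w3 (successors {w3, w7}): φ is false.
  w4 (successors {w4}): φ is false.
  w5 (successors {w2, w5, w6}): φ is true.
  w6 (successors {w6}): φ is false.
  w7 (successors {w6, w7}): φ is true.
For instance, at w2:
  At w2: □¬(◇r ∧ r) is false, s is true, so □¬(◇r ∧ r) ∨ s is true.
    At w2: □¬(◇r ∧ r) requires ¬(◇r ∧ r) at every successor {w2, w7}.
      ¬(◇r ∧ r) fails at w2, so □¬(◇r ∧ r) is false at w2.
Satisfying worlds: {w2, w5, w7}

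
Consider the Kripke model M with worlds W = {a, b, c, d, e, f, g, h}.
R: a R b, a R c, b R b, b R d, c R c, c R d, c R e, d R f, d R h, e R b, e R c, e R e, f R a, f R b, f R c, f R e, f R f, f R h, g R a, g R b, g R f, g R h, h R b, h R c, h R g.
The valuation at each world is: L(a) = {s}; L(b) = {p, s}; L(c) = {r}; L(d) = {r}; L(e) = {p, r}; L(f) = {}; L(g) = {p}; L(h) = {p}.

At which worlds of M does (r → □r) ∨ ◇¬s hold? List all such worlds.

Let φ = (r → □r) ∨ ◇¬s. Evaluate φ at each world:
  a (successors {b, c}): φ is true.
  b (successors {b, d}): φ is true.
  c (successors {c, d, e}): φ is true.
  d (successors {f, h}): φ is true.
  e (successors {b, c, e}): φ is true.
  f (successors {a, b, c, e, f, h}): φ is true.
  g (successors {a, b, f, h}): φ is true.
  h (successors {b, c, g}): φ is true.
For instance, at g:
  At g: r → □r is true, ◇¬s is true, so (r → □r) ∨ ◇¬s is true.
    At g: r is false, □r is false, so r → □r is true.
      At g: □r requires r at every successor {a, b, f, h}.
        r fails at a, so □r is false at g.
    At g: ◇¬s requires ¬s at some successor in {a, b, f, h}.
      ¬s holds at f, so ◇¬s is true at g.
Satisfying worlds: {a, b, c, d, e, f, g, h}

a, b, c, d, e, f, g, h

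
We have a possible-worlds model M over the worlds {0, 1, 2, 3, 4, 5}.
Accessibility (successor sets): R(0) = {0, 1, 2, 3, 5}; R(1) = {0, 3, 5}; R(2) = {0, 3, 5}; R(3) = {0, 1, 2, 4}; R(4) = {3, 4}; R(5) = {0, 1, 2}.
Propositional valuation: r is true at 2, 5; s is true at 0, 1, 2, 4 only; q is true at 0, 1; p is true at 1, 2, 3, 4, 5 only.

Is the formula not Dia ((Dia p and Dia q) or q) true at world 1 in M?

At 1: Dia ((Dia p and Dia q) or q) is true, so not Dia ((Dia p and Dia q) or q) is false.
  At 1: Dia ((Dia p and Dia q) or q) requires (Dia p and Dia q) or q at some successor in {0, 3, 5}.
    (Dia p and Dia q) or q holds at 0, so Dia ((Dia p and Dia q) or q) is true at 1.
      At 0: Dia p and Dia q is true, q is true, so (Dia p and Dia q) or q is true.

No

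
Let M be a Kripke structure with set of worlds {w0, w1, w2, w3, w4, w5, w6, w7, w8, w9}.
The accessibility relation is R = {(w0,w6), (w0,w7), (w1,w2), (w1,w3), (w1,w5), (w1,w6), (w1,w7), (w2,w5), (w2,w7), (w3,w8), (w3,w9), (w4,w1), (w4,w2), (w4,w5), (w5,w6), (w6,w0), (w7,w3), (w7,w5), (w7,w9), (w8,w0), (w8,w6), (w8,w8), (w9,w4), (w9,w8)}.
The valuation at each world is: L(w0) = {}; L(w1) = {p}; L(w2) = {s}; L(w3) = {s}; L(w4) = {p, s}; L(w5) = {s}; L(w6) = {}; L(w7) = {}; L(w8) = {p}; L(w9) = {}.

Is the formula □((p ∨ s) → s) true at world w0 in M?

At w0: □((p ∨ s) → s) requires (p ∨ s) → s at every successor {w6, w7}.
  At w6: (p ∨ s) → s is true.
  At w7: (p ∨ s) → s is true.
So □((p ∨ s) → s) is true at w0.

Yes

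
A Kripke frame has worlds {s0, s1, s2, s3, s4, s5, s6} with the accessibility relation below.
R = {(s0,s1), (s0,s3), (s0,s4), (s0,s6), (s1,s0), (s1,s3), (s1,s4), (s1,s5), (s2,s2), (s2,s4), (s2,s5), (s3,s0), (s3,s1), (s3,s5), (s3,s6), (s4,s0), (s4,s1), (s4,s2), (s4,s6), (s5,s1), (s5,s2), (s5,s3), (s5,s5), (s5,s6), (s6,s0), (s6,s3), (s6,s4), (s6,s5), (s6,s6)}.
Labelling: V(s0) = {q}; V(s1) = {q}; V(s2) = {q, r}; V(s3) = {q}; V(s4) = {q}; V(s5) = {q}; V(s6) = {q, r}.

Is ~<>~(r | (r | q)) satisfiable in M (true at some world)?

Let φ = ~<>~(r | (r | q)). Evaluate φ at each world:
  s0 (successors {s1, s3, s4, s6}): φ is true.
  s1 (successors {s0, s3, s4, s5}): φ is true.
  s2 (successors {s2, s4, s5}): φ is true.
  s3 (successors {s0, s1, s5, s6}): φ is true.
  s4 (successors {s0, s1, s2, s6}): φ is true.
  s5 (successors {s1, s2, s3, s5, s6}): φ is true.
  s6 (successors {s0, s3, s4, s5, s6}): φ is true.
Detail at s0 (witness):
  At s0: <>~(r | (r | q)) is false, so ~<>~(r | (r | q)) is true.
    At s0: <>~(r | (r | q)) requires ~(r | (r | q)) at some successor in {s1, s3, s4, s6}.
      At s1: ~(r | (r | q)) is false.
      At s3: ~(r | (r | q)) is false.
      At s4: ~(r | (r | q)) is false.
      At s6: ~(r | (r | q)) is false.
    So <>~(r | (r | q)) is false at s0.

Yes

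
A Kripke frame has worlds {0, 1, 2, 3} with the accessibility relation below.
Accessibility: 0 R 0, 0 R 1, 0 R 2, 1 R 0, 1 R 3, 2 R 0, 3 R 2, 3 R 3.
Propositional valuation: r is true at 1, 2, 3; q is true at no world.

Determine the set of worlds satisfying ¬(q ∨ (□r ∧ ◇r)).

0, 1, 2

Let φ = ¬(q ∨ (□r ∧ ◇r)). Evaluate φ at each world:
  0 (successors {0, 1, 2}): φ is true.
  1 (successors {0, 3}): φ is true.
  2 (successors {0}): φ is true.
  3 (successors {2, 3}): φ is false.
For instance, at 0:
  At 0: q ∨ (□r ∧ ◇r) is false, so ¬(q ∨ (□r ∧ ◇r)) is true.
    At 0: q is false, □r ∧ ◇r is false, so q ∨ (□r ∧ ◇r) is false.
      At 0: □r is false, ◇r is true, so □r ∧ ◇r is false.
Satisfying worlds: {0, 1, 2}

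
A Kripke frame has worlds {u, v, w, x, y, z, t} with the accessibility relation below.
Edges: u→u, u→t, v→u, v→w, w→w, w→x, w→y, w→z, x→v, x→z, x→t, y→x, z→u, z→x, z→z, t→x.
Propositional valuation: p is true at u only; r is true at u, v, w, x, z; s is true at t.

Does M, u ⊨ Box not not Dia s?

Recall that Box ψ holds at a world iff ψ holds at every accessible world, and Dia ψ holds iff ψ holds at some accessible world.
At u: Box not not Dia s requires not not Dia s at every successor {u, t}.
  not not Dia s fails at t, so Box not not Dia s is false at u.
    At t: not Dia s is true, so not not Dia s is false.
      At t: Dia s is false, so not Dia s is true.

No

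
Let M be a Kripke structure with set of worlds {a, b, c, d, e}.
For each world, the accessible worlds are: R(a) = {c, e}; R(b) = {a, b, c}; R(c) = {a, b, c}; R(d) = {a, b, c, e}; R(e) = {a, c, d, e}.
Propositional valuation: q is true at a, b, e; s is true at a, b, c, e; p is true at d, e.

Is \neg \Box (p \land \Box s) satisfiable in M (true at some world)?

Yes

Let φ = \neg \Box (p \land \Box s). Evaluate φ at each world:
  a (successors {c, e}): φ is true.
  b (successors {a, b, c}): φ is true.
  c (successors {a, b, c}): φ is true.
  d (successors {a, b, c, e}): φ is true.
  e (successors {a, c, d, e}): φ is true.
Detail at a (witness):
  At a: \Box (p \land \Box s) is false, so \neg \Box (p \land \Box s) is true.
    At a: \Box (p \land \Box s) requires p \land \Box s at every successor {c, e}.
      p \land \Box s fails at c, so \Box (p \land \Box s) is false at a.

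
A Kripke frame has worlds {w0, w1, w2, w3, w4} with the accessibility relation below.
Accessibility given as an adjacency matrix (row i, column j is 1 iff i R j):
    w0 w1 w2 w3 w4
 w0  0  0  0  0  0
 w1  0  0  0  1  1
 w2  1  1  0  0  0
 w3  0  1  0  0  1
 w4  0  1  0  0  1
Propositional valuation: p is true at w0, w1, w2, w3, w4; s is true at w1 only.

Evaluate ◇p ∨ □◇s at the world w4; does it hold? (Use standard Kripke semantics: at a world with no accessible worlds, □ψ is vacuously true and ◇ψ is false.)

Recall that □ψ holds at a world iff ψ holds at every accessible world, and ◇ψ holds iff ψ holds at some accessible world.
At w4: ◇p is true, □◇s is false, so ◇p ∨ □◇s is true.
  At w4: ◇p requires p at some successor in {w1, w4}.
    p holds at w1, so ◇p is true at w4.
  At w4: □◇s requires ◇s at every successor {w1, w4}.
    ◇s fails at w1, so □◇s is false at w4.
      At w1: ◇s requires s at some successor in {w3, w4}.
        At w3: s is false.
        At w4: s is false.
      So ◇s is false at w1.

Yes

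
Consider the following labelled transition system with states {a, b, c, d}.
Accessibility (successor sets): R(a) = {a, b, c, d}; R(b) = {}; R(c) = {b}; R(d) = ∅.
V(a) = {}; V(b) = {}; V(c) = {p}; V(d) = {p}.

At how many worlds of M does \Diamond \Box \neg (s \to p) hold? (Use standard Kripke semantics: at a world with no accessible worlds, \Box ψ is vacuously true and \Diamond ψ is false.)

2

Recall that \Box ψ holds at a world iff ψ holds at every accessible world, and \Diamond ψ holds iff ψ holds at some accessible world.
Let φ = \Diamond \Box \neg (s \to p). Evaluate φ at each world:
  a (successors {a, b, c, d}): φ is true.
  b (successors ∅): φ is false.
  c (successors {b}): φ is true.
  d (successors ∅): φ is false.
For instance, at c:
  At c: \Diamond \Box \neg (s \to p) requires \Box \neg (s \to p) at some successor in {b}.
    \Box \neg (s \to p) holds at b, so \Diamond \Box \neg (s \to p) is true at c.
      At b: no accessible worlds, so \Box \neg (s \to p) holds vacuously.
Satisfying worlds: {a, c}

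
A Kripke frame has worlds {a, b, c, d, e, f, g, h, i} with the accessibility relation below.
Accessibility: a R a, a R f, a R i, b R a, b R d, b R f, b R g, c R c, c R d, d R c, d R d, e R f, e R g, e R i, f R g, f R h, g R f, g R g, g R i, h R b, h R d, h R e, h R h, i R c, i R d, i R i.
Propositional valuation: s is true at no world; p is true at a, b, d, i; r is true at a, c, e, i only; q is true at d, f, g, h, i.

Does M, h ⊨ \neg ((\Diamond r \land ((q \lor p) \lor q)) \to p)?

Yes

At h: (\Diamond r \land ((q \lor p) \lor q)) \to p is false, so \neg ((\Diamond r \land ((q \lor p) \lor q)) \to p) is true.
  At h: \Diamond r \land ((q \lor p) \lor q) is true, p is false, so (\Diamond r \land ((q \lor p) \lor q)) \to p is false.
    At h: \Diamond r is true, (q \lor p) \lor q is true, so \Diamond r \land ((q \lor p) \lor q) is true.
      At h: \Diamond r requires r at some successor in {b, d, e, h}.
        r holds at e, so \Diamond r is true at h.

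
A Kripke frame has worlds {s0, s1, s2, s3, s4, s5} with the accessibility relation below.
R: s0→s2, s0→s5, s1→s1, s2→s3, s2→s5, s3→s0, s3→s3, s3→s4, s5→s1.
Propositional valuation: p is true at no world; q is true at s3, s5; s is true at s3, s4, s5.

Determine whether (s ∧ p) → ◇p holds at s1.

Yes

At s1: s ∧ p is false, ◇p is false, so (s ∧ p) → ◇p is true.
  At s1: ◇p requires p at some successor in {s1}.
    At s1: p is false.
  So ◇p is false at s1.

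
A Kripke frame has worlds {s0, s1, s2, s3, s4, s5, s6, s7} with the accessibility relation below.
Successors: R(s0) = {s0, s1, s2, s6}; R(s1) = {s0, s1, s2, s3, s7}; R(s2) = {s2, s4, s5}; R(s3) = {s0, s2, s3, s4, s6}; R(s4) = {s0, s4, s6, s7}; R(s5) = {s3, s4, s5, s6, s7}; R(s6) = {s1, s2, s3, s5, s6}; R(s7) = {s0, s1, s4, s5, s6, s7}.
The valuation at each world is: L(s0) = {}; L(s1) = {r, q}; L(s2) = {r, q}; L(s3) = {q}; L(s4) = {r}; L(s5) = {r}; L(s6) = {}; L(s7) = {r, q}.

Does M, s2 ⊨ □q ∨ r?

Yes

At s2: □q is false, r is true, so □q ∨ r is true.
  At s2: □q requires q at every successor {s2, s4, s5}.
    q fails at s4, so □q is false at s2.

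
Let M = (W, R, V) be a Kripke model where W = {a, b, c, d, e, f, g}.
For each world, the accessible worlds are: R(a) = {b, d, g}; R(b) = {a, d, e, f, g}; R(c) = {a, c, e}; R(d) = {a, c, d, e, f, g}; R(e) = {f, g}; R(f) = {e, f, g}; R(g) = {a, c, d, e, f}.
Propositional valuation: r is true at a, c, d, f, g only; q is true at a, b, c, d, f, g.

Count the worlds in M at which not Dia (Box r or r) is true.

0

Let φ = not Dia (Box r or r). Evaluate φ at each world:
  a (successors {b, d, g}): φ is false.
  b (successors {a, d, e, f, g}): φ is false.
  c (successors {a, c, e}): φ is false.
  d (successors {a, c, d, e, f, g}): φ is false.
  e (successors {f, g}): φ is false.
  f (successors {e, f, g}): φ is false.
  g (successors {a, c, d, e, f}): φ is false.
For instance, at g:
  At g: Dia (Box r or r) is true, so not Dia (Box r or r) is false.
    At g: Dia (Box r or r) requires Box r or r at some successor in {a, c, d, e, f}.
      Box r or r holds at a, so Dia (Box r or r) is true at g.
Satisfying worlds: none.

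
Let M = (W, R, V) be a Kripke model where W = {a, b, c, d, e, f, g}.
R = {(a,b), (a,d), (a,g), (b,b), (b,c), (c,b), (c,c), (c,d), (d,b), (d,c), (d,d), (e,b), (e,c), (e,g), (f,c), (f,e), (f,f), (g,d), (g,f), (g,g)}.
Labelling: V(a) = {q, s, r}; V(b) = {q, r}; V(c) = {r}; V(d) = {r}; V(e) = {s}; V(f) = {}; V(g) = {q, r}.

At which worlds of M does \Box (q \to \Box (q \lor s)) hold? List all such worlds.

f

Let φ = \Box (q \to \Box (q \lor s)). Evaluate φ at each world:
  a (successors {b, d, g}): φ is false.
  b (successors {b, c}): φ is false.
  c (successors {b, c, d}): φ is false.
  d (successors {b, c, d}): φ is false.
  e (successors {b, c, g}): φ is false.
  f (successors {c, e, f}): φ is true.
  g (successors {d, f, g}): φ is false.
For instance, at a:
  At a: \Box (q \to \Box (q \lor s)) requires q \to \Box (q \lor s) at every successor {b, d, g}.
    q \to \Box (q \lor s) fails at b, so \Box (q \to \Box (q \lor s)) is false at a.
      At b: q is true, \Box (q \lor s) is false, so q \to \Box (q \lor s) is false.
Satisfying worlds: {f}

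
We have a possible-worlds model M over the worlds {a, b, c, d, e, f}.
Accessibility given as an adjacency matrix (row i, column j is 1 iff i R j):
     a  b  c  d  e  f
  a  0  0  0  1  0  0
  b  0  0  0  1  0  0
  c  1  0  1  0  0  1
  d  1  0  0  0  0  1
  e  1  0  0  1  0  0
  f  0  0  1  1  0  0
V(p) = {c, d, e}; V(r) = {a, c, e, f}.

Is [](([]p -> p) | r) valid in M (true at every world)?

Let φ = [](([]p -> p) | r). Evaluate φ at each world:
  a (successors {d}): φ is true.
  b (successors {d}): φ is true.
  c (successors {a, c, f}): φ is true.
  d (successors {a, f}): φ is true.
  e (successors {a, d}): φ is true.
  f (successors {c, d}): φ is true.
For instance, at b:
  At b: [](([]p -> p) | r) requires ([]p -> p) | r at every successor {d}.
      At d: []p -> p is true, r is false, so ([]p -> p) | r is true.
  So [](([]p -> p) | r) is true at b.

Yes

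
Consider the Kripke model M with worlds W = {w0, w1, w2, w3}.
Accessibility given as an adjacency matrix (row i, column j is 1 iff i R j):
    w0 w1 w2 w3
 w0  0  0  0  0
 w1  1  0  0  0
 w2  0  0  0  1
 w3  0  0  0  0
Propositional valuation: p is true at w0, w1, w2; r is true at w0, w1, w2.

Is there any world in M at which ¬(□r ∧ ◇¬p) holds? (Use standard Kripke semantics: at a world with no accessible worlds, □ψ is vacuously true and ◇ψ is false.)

Let φ = ¬(□r ∧ ◇¬p). Evaluate φ at each world:
  w0 (successors ∅): φ is true.
  w1 (successors {w0}): φ is true.
  w2 (successors {w3}): φ is true.
  w3 (successors ∅): φ is true.
Detail at w0 (witness):
  At w0: □r ∧ ◇¬p is false, so ¬(□r ∧ ◇¬p) is true.
    At w0: □r is true, ◇¬p is false, so □r ∧ ◇¬p is false.
      At w0: no accessible worlds, so □r holds vacuously.
      At w0: no accessible worlds, so ◇¬p is false.

Yes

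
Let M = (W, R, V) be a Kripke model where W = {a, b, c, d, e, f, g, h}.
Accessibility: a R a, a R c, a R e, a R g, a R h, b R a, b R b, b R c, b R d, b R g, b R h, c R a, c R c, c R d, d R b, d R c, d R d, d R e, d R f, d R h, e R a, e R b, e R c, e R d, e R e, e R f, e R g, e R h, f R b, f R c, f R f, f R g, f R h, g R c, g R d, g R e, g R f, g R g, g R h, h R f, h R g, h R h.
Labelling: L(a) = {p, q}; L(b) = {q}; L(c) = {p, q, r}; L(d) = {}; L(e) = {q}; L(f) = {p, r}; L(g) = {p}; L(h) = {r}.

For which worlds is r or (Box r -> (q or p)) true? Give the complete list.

Recall that Box ψ holds at a world iff ψ holds at every accessible world, and Dia ψ holds iff ψ holds at some accessible world.
Let φ = r or (Box r -> (q or p)). Evaluate φ at each world:
  a (successors {a, c, e, g, h}): φ is true.
  b (successors {a, b, c, d, g, h}): φ is true.
  c (successors {a, c, d}): φ is true.
  d (successors {b, c, d, e, f, h}): φ is true.
  e (successors {a, b, c, d, e, f, g, h}): φ is true.
  f (successors {b, c, f, g, h}): φ is true.
  g (successors {c, d, e, f, g, h}): φ is true.
  h (successors {f, g, h}): φ is true.
For instance, at e:
  At e: r is false, Box r -> (q or p) is true, so r or (Box r -> (q or p)) is true.
    At e: Box r is false, q or p is true, so Box r -> (q or p) is true.
      At e: Box r requires r at every successor {a, b, c, d, e, f, g, h}.
        r fails at a, so Box r is false at e.
Satisfying worlds: {a, b, c, d, e, f, g, h}

a, b, c, d, e, f, g, h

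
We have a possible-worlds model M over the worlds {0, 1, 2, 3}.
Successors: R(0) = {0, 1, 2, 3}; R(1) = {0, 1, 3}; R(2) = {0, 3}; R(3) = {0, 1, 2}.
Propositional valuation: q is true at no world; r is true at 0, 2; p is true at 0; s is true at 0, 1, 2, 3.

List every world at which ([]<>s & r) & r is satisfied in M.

Recall that []ψ holds at a world iff ψ holds at every accessible world, and <>ψ holds iff ψ holds at some accessible world.
Let φ = ([]<>s & r) & r. Evaluate φ at each world:
  0 (successors {0, 1, 2, 3}): φ is true.
  1 (successors {0, 1, 3}): φ is false.
  2 (successors {0, 3}): φ is true.
  3 (successors {0, 1, 2}): φ is false.
For instance, at 1:
  At 1: []<>s & r is false, r is false, so ([]<>s & r) & r is false.
    At 1: []<>s is true, r is false, so []<>s & r is false.
      At 1: []<>s requires <>s at every successor {0, 1, 3}.
        At 0: <>s is true.
        At 1: <>s is true.
        At 3: <>s is true.
      So []<>s is true at 1.
Satisfying worlds: {0, 2}

0, 2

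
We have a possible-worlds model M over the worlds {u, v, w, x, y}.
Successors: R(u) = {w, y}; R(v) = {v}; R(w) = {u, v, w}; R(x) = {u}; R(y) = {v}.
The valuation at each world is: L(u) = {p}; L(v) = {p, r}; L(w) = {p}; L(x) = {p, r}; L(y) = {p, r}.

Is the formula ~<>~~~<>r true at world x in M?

At x: <>~~~<>r is false, so ~<>~~~<>r is true.
  At x: <>~~~<>r requires ~~~<>r at some successor in {u}.
    At u: ~~~<>r is false.
  So <>~~~<>r is false at x.

Yes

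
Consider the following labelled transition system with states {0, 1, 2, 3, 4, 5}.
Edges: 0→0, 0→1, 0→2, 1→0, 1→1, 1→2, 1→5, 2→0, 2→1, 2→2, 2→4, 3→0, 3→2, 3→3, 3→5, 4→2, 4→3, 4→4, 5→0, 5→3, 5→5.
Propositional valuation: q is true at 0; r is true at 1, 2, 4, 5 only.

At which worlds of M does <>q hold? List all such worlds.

Let φ = <>q. Evaluate φ at each world:
  0 (successors {0, 1, 2}): φ is true.
  1 (successors {0, 1, 2, 5}): φ is true.
  2 (successors {0, 1, 2, 4}): φ is true.
  3 (successors {0, 2, 3, 5}): φ is true.
  4 (successors {2, 3, 4}): φ is false.
  5 (successors {0, 3, 5}): φ is true.
For instance, at 5:
  At 5: <>q requires q at some successor in {0, 3, 5}.
    q holds at 0, so <>q is true at 5.
Satisfying worlds: {0, 1, 2, 3, 5}

0, 1, 2, 3, 5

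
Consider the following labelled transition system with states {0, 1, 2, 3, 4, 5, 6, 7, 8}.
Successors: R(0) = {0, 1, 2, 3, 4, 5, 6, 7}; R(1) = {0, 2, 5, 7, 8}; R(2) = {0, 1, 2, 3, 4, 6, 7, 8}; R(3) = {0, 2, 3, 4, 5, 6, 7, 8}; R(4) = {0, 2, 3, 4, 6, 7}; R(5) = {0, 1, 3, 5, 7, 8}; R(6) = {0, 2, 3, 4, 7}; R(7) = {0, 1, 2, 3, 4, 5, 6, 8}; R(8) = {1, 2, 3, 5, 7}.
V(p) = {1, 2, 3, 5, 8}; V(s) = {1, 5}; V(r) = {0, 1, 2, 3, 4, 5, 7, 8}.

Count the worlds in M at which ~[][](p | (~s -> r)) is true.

9

Let φ = ~[][](p | (~s -> r)). Evaluate φ at each world:
  0 (successors {0, 1, 2, 3, 4, 5, 6, 7}): φ is true.
  1 (successors {0, 2, 5, 7, 8}): φ is true.
  2 (successors {0, 1, 2, 3, 4, 6, 7, 8}): φ is true.
  3 (successors {0, 2, 3, 4, 5, 6, 7, 8}): φ is true.
  4 (successors {0, 2, 3, 4, 6, 7}): φ is true.
  5 (successors {0, 1, 3, 5, 7, 8}): φ is true.
  6 (successors {0, 2, 3, 4, 7}): φ is true.
  7 (successors {0, 1, 2, 3, 4, 5, 6, 8}): φ is true.
  8 (successors {1, 2, 3, 5, 7}): φ is true.
For instance, at 0:
  At 0: [][](p | (~s -> r)) is false, so ~[][](p | (~s -> r)) is true.
    At 0: [][](p | (~s -> r)) requires [](p | (~s -> r)) at every successor {0, 1, 2, 3, 4, 5, 6, 7}.
      [](p | (~s -> r)) fails at 0, so [][](p | (~s -> r)) is false at 0.
Satisfying worlds: {0, 1, 2, 3, 4, 5, 6, 7, 8}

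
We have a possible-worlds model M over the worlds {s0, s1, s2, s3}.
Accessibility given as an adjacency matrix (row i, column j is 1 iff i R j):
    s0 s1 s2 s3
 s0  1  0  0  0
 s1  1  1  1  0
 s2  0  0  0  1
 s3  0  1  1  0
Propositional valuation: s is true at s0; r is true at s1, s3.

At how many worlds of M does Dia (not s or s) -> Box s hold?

Recall that Box ψ holds at a world iff ψ holds at every accessible world, and Dia ψ holds iff ψ holds at some accessible world.
Let φ = Dia (not s or s) -> Box s. Evaluate φ at each world:
  s0 (successors {s0}): φ is true.
  s1 (successors {s0, s1, s2}): φ is false.
  s2 (successors {s3}): φ is false.
  s3 (successors {s1, s2}): φ is false.
For instance, at s1:
  At s1: Dia (not s or s) is true, Box s is false, so Dia (not s or s) -> Box s is false.
    At s1: Dia (not s or s) requires not s or s at some successor in {s0, s1, s2}.
      not s or s holds at s0, so Dia (not s or s) is true at s1.
    At s1: Box s requires s at every successor {s0, s1, s2}.
      s fails at s1, so Box s is false at s1.
Satisfying worlds: {s0}

1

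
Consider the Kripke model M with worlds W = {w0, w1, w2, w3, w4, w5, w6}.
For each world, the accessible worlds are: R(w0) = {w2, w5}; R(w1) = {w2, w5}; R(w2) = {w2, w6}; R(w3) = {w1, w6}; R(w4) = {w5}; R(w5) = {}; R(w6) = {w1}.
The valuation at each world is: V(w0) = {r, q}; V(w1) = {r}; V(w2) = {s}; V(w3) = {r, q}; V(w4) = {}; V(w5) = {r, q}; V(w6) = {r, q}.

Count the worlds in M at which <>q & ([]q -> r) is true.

Let φ = <>q & ([]q -> r). Evaluate φ at each world:
  w0 (successors {w2, w5}): φ is true.
  w1 (successors {w2, w5}): φ is true.
  w2 (successors {w2, w6}): φ is true.
  w3 (successors {w1, w6}): φ is true.
  w4 (successors {w5}): φ is false.
  w5 (successors ∅): φ is false.
  w6 (successors {w1}): φ is false.
For instance, at w1:
  At w1: <>q is true, []q -> r is true, so <>q & ([]q -> r) is true.
    At w1: <>q requires q at some successor in {w2, w5}.
      q holds at w5, so <>q is true at w1.
    At w1: []q is false, r is true, so []q -> r is true.
      At w1: []q requires q at every successor {w2, w5}.
        q fails at w2, so []q is false at w1.
Satisfying worlds: {w0, w1, w2, w3}

4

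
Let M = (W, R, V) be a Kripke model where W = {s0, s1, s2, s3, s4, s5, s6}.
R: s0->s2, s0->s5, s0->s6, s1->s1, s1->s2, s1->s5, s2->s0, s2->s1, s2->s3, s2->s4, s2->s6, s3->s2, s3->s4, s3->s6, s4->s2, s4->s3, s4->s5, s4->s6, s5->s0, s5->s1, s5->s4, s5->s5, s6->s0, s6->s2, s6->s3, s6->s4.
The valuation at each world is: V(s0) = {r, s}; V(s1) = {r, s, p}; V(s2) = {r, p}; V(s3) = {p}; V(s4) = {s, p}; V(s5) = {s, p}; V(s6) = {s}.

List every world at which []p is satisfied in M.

Let φ = []p. Evaluate φ at each world:
  s0 (successors {s2, s5, s6}): φ is false.
  s1 (successors {s1, s2, s5}): φ is true.
  s2 (successors {s0, s1, s3, s4, s6}): φ is false.
  s3 (successors {s2, s4, s6}): φ is false.
  s4 (successors {s2, s3, s5, s6}): φ is false.
  s5 (successors {s0, s1, s4, s5}): φ is false.
  s6 (successors {s0, s2, s3, s4}): φ is false.
For instance, at s0:
  At s0: []p requires p at every successor {s2, s5, s6}.
    p fails at s6, so []p is false at s0.
Satisfying worlds: {s1}

s1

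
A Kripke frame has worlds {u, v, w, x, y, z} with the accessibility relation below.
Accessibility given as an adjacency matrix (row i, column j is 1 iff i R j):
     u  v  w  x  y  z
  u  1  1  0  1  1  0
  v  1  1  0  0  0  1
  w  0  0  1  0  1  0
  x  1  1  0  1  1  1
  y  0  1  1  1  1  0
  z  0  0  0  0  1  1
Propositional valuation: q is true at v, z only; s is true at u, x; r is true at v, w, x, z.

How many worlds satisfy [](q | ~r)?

Recall that []ψ holds at a world iff ψ holds at every accessible world, and <>ψ holds iff ψ holds at some accessible world.
Let φ = [](q | ~r). Evaluate φ at each world:
  u (successors {u, v, x, y}): φ is false.
  v (successors {u, v, z}): φ is true.
  w (successors {w, y}): φ is false.
  x (successors {u, v, x, y, z}): φ is false.
  y (successors {v, w, x, y}): φ is false.
  z (successors {y, z}): φ is true.
For instance, at w:
  At w: [](q | ~r) requires q | ~r at every successor {w, y}.
    q | ~r fails at w, so [](q | ~r) is false at w.
Satisfying worlds: {v, z}

2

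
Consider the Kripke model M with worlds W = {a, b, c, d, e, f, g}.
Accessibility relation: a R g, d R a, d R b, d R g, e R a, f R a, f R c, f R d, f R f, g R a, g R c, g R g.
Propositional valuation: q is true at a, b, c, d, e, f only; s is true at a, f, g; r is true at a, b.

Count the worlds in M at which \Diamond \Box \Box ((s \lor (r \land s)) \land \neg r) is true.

3

Let φ = \Diamond \Box \Box ((s \lor (r \land s)) \land \neg r). Evaluate φ at each world:
  a (successors {g}): φ is false.
  b (successors ∅): φ is false.
  c (successors ∅): φ is false.
  d (successors {a, b, g}): φ is true.
  e (successors {a}): φ is false.
  f (successors {a, c, d, f}): φ is true.
  g (successors {a, c, g}): φ is true.
For instance, at a:
  At a: \Diamond \Box \Box ((s \lor (r \land s)) \land \neg r) requires \Box \Box ((s \lor (r \land s)) \land \neg r) at some successor in {g}.
    At g: \Box \Box ((s \lor (r \land s)) \land \neg r) is false.
  So \Diamond \Box \Box ((s \lor (r \land s)) \land \neg r) is false at a.
Satisfying worlds: {d, f, g}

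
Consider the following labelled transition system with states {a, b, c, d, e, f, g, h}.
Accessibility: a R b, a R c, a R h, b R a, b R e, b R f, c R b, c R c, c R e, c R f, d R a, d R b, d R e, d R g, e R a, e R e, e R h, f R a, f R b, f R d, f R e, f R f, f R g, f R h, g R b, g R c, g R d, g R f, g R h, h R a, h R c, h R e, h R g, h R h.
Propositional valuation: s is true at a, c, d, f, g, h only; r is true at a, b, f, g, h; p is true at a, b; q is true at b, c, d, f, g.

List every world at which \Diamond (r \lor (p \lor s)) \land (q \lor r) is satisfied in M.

a, b, c, d, f, g, h

Let φ = \Diamond (r \lor (p \lor s)) \land (q \lor r). Evaluate φ at each world:
  a (successors {b, c, h}): φ is true.
  b (successors {a, e, f}): φ is true.
  c (successors {b, c, e, f}): φ is true.
  d (successors {a, b, e, g}): φ is true.
  e (successors {a, e, h}): φ is false.
  f (successors {a, b, d, e, f, g, h}): φ is true.
  g (successors {b, c, d, f, h}): φ is true.
  h (successors {a, c, e, g, h}): φ is true.
For instance, at a:
  At a: \Diamond (r \lor (p \lor s)) is true, q \lor r is true, so \Diamond (r \lor (p \lor s)) \land (q \lor r) is true.
    At a: \Diamond (r \lor (p \lor s)) requires r \lor (p \lor s) at some successor in {b, c, h}.
      r \lor (p \lor s) holds at b, so \Diamond (r \lor (p \lor s)) is true at a.
Satisfying worlds: {a, b, c, d, f, g, h}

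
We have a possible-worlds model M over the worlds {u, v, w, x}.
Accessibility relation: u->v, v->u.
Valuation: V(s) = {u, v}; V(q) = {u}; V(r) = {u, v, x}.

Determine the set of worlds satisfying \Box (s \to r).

u, v, w, x

Let φ = \Box (s \to r). Evaluate φ at each world:
  u (successors {v}): φ is true.
  v (successors {u}): φ is true.
  w (successors ∅): φ is true.
  x (successors ∅): φ is true.
For instance, at v:
  At v: \Box (s \to r) requires s \to r at every successor {u}.
    At u: s \to r is true.
  So \Box (s \to r) is true at v.
Satisfying worlds: {u, v, w, x}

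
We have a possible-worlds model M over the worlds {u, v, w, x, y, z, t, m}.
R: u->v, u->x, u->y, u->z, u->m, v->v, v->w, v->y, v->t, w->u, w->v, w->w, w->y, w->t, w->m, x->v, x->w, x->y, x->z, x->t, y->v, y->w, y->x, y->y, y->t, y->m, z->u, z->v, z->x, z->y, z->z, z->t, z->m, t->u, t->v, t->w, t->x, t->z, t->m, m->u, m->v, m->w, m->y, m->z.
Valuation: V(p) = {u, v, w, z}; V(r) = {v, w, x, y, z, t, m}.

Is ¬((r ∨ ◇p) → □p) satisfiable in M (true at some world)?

Recall that □ψ holds at a world iff ψ holds at every accessible world, and ◇ψ holds iff ψ holds at some accessible world.
Let φ = ¬((r ∨ ◇p) → □p). Evaluate φ at each world:
  u (successors {v, x, y, z, m}): φ is true.
  v (successors {v, w, y, t}): φ is true.
  w (successors {u, v, w, y, t, m}): φ is true.
  x (successors {v, w, y, z, t}): φ is true.
  y (successors {v, w, x, y, t, m}): φ is true.
  z (successors {u, v, x, y, z, t, m}): φ is true.
  t (successors {u, v, w, x, z, m}): φ is true.
  m (successors {u, v, w, y, z}): φ is true.
Detail at u (witness):
  At u: (r ∨ ◇p) → □p is false, so ¬((r ∨ ◇p) → □p) is true.
    At u: r ∨ ◇p is true, □p is false, so (r ∨ ◇p) → □p is false.
      At u: r is false, ◇p is true, so r ∨ ◇p is true.
      At u: □p requires p at every successor {v, x, y, z, m}.
        p fails at x, so □p is false at u.

Yes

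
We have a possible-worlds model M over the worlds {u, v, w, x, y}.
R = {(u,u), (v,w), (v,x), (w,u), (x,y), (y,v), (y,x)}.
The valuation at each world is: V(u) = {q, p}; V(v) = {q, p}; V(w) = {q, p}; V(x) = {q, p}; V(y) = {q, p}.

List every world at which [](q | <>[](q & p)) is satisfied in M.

u, v, w, x, y

Recall that []ψ holds at a world iff ψ holds at every accessible world, and <>ψ holds iff ψ holds at some accessible world.
Let φ = [](q | <>[](q & p)). Evaluate φ at each world:
  u (successors {u}): φ is true.
  v (successors {w, x}): φ is true.
  w (successors {u}): φ is true.
  x (successors {y}): φ is true.
  y (successors {v, x}): φ is true.
For instance, at y:
  At y: [](q | <>[](q & p)) requires q | <>[](q & p) at every successor {v, x}.
      At v: q is true, <>[](q & p) is true, so q | <>[](q & p) is true.
      At x: q is true, <>[](q & p) is true, so q | <>[](q & p) is true.
  So [](q | <>[](q & p)) is true at y.
Satisfying worlds: {u, v, w, x, y}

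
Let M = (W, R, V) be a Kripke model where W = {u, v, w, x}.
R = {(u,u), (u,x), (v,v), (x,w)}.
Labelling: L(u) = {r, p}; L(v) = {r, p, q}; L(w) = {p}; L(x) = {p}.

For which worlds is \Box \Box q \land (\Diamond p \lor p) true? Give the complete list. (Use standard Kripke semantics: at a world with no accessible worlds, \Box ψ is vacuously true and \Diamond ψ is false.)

Let φ = \Box \Box q \land (\Diamond p \lor p). Evaluate φ at each world:
  u (successors {u, x}): φ is false.
  v (successors {v}): φ is true.
  w (successors ∅): φ is true.
  x (successors {w}): φ is true.
For instance, at v:
  At v: \Box \Box q is true, \Diamond p \lor p is true, so \Box \Box q \land (\Diamond p \lor p) is true.
    At v: \Box \Box q requires \Box q at every successor {v}.
      At v: \Box q is true.
    So \Box \Box q is true at v.
    At v: \Diamond p is true, p is true, so \Diamond p \lor p is true.
      At v: \Diamond p requires p at some successor in {v}.
        p holds at v, so \Diamond p is true at v.
Satisfying worlds: {v, w, x}

v, w, x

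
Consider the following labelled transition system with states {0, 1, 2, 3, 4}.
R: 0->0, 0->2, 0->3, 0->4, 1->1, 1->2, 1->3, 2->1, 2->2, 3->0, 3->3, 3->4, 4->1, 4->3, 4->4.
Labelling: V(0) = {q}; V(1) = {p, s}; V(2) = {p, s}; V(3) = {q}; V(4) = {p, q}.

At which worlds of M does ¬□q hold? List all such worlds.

0, 1, 2, 4

Let φ = ¬□q. Evaluate φ at each world:
  0 (successors {0, 2, 3, 4}): φ is true.
  1 (successors {1, 2, 3}): φ is true.
  2 (successors {1, 2}): φ is true.
  3 (successors {0, 3, 4}): φ is false.
  4 (successors {1, 3, 4}): φ is true.
For instance, at 0:
  At 0: □q is false, so ¬□q is true.
    At 0: □q requires q at every successor {0, 2, 3, 4}.
      q fails at 2, so □q is false at 0.
Satisfying worlds: {0, 1, 2, 4}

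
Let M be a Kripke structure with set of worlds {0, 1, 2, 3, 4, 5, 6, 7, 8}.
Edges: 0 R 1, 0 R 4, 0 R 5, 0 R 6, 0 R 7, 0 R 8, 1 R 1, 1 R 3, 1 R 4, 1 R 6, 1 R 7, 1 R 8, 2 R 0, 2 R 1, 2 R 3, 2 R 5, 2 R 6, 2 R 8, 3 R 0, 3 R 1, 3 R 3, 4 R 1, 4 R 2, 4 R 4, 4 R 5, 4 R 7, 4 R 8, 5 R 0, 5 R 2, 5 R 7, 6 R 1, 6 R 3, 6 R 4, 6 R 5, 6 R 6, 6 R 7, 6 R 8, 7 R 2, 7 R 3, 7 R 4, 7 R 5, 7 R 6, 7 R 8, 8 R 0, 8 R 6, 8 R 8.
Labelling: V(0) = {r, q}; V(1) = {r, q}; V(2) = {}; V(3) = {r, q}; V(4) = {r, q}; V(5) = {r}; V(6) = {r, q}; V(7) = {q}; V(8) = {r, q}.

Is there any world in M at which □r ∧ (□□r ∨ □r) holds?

Yes

Let φ = □r ∧ (□□r ∨ □r). Evaluate φ at each world:
  0 (successors {1, 4, 5, 6, 7, 8}): φ is false.
  1 (successors {1, 3, 4, 6, 7, 8}): φ is false.
  2 (successors {0, 1, 3, 5, 6, 8}): φ is true.
  3 (successors {0, 1, 3}): φ is true.
  4 (successors {1, 2, 4, 5, 7, 8}): φ is false.
  5 (successors {0, 2, 7}): φ is false.
  6 (successors {1, 3, 4, 5, 6, 7, 8}): φ is false.
  7 (successors {2, 3, 4, 5, 6, 8}): φ is false.
  8 (successors {0, 6, 8}): φ is true.
Detail at 2 (witness):
  At 2: □r is true, □□r ∨ □r is true, so □r ∧ (□□r ∨ □r) is true.
    At 2: □r requires r at every successor {0, 1, 3, 5, 6, 8}.
      At 0: r is true.
      At 1: r is true.
      At 3: r is true.
      At 5: r is true.
      At 6: r is true.
      At 8: r is true.
    So □r is true at 2.
    At 2: □□r is false, □r is true, so □□r ∨ □r is true.
      At 2: □□r requires □r at every successor {0, 1, 3, 5, 6, 8}.
        □r fails at 0, so □□r is false at 2.
      At 2: □r requires r at every successor {0, 1, 3, 5, 6, 8}.
        At 0: r is true.
        At 1: r is true.
        At 3: r is true.
        At 5: r is true.
        At 6: r is true.
        At 8: r is true.
      So □r is true at 2.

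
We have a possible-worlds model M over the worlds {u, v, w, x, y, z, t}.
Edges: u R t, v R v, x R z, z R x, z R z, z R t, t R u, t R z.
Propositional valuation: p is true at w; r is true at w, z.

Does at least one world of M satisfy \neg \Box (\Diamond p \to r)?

Let φ = \neg \Box (\Diamond p \to r). Evaluate φ at each world:
  u (successors {t}): φ is false.
  v (successors {v}): φ is false.
  w (successors ∅): φ is false.
  x (successors {z}): φ is false.
  y (successors ∅): φ is false.
  z (successors {x, z, t}): φ is false.
  t (successors {u, z}): φ is false.
For instance, at u:
  At u: \Box (\Diamond p \to r) is true, so \neg \Box (\Diamond p \to r) is false.
    At u: \Box (\Diamond p \to r) requires \Diamond p \to r at every successor {t}.
      At t: \Diamond p \to r is true.
    So \Box (\Diamond p \to r) is true at u.

No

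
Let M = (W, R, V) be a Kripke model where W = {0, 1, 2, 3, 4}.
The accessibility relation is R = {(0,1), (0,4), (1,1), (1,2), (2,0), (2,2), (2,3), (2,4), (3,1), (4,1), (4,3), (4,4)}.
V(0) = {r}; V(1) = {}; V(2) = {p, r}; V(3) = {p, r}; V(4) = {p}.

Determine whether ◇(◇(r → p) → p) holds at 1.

Recall that ◇ψ holds at a world iff ψ holds at some accessible world.
At 1: ◇(◇(r → p) → p) requires ◇(r → p) → p at some successor in {1, 2}.
  ◇(r → p) → p holds at 2, so ◇(◇(r → p) → p) is true at 1.
    At 2: ◇(r → p) is true, p is true, so ◇(r → p) → p is true.
      At 2: ◇(r → p) requires r → p at some successor in {0, 2, 3, 4}.
        r → p holds at 2, so ◇(r → p) is true at 2.

Yes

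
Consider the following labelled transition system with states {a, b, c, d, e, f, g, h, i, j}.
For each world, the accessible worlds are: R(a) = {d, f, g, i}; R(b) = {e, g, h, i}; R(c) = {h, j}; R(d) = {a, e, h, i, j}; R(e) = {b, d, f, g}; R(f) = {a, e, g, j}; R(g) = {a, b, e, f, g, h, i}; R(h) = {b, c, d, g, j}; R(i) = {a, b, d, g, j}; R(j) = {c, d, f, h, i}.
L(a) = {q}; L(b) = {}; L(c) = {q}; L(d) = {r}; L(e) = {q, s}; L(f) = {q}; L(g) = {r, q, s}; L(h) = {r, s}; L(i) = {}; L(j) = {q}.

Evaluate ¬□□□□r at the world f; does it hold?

Yes

At f: □□□□r is false, so ¬□□□□r is true.
  At f: □□□□r requires □□□r at every successor {a, e, g, j}.
    □□□r fails at a, so □□□□r is false at f.
      At a: □□□r requires □□r at every successor {d, f, g, i}.
        □□r fails at d, so □□□r is false at a.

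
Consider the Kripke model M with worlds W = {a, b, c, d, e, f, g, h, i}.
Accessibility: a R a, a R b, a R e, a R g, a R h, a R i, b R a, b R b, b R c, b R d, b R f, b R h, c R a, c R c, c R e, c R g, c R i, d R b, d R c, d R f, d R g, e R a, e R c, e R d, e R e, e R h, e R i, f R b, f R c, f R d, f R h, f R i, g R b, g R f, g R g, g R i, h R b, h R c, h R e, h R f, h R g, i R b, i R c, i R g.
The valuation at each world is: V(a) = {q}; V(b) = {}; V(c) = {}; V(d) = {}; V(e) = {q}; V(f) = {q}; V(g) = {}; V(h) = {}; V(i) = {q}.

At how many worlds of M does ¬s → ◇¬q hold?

Let φ = ¬s → ◇¬q. Evaluate φ at each world:
  a (successors {a, b, e, g, h, i}): φ is true.
  b (successors {a, b, c, d, f, h}): φ is true.
  c (successors {a, c, e, g, i}): φ is true.
  d (successors {b, c, f, g}): φ is true.
  e (successors {a, c, d, e, h, i}): φ is true.
  f (successors {b, c, d, h, i}): φ is true.
  g (successors {b, f, g, i}): φ is true.
  h (successors {b, c, e, f, g}): φ is true.
  i (successors {b, c, g}): φ is true.
For instance, at c:
  At c: ¬s is true, ◇¬q is true, so ¬s → ◇¬q is true.
    At c: ◇¬q requires ¬q at some successor in {a, c, e, g, i}.
      ¬q holds at c, so ◇¬q is true at c.
Satisfying worlds: {a, b, c, d, e, f, g, h, i}

9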